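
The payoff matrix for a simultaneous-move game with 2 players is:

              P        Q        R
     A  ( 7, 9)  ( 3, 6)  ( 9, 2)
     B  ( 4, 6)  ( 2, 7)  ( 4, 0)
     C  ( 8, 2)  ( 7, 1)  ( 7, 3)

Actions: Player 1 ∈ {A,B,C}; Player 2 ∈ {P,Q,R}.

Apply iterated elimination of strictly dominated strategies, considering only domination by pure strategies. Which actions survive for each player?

P1 drop B (A beats it: P:7>4 Q:3>2 R:9>4)
P2 drop Q (P beats it: A:9>6 C:2>1)
P1→{A,C} P2→{P,R}

Survivors P1:{A,C} P2:{P,R}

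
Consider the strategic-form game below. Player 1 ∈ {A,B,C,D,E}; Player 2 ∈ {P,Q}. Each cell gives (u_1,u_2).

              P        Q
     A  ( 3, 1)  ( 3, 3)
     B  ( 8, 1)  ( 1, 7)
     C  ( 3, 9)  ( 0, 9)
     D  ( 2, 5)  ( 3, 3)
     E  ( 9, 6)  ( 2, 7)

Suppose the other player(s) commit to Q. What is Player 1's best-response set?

u_1(A vs Q) = 3
u_1(B vs Q) = 1
u_1(C vs Q) = 0
u_1(D vs Q) = 3
u_1(E vs Q) = 2
max payoff 3 at {A,D}

argmax u_1 = {A,D}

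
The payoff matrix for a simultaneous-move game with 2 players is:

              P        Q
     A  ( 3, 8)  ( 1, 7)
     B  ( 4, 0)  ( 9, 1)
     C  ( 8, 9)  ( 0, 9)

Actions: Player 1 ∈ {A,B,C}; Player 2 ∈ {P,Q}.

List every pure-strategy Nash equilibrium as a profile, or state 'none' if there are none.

(A,P): not NE [P1→C gives 8>3]
(A,Q): not NE [P1→B gives 9>1; P2→P gives 8>7]
(B,P): not NE [P1→C gives 8>4; P2→Q gives 1>0]
(B,Q): NE
(C,P): NE
(C,Q): not NE [P1→B gives 9>0]

NE set: (B,Q), (C,P)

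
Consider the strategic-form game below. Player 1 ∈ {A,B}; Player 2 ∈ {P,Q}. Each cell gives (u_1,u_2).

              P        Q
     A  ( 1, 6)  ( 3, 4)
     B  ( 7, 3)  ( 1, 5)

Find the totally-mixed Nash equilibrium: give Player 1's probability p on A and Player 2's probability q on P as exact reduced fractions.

P1 indiff ⇒ q·1+(1-q)·3 = q·7+(1-q)·1 ⇒ q(-6) = (1-q)(-2) ⇒ q = 1/4
P2 indiff ⇒ p·6+(1-p)·3 = p·4+(1-p)·5 ⇒ p(2) = (1-p)(2) ⇒ p = 1/2

P1 mixes 1/2 on A; P2 mixes 1/4 on P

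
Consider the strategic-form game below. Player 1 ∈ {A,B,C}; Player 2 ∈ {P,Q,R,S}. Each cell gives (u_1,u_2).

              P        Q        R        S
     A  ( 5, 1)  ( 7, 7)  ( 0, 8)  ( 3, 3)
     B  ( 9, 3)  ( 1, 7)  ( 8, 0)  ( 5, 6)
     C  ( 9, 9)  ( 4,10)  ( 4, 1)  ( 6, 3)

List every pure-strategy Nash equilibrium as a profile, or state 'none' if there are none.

(A,P): not NE [P1→C gives 9>5; P2→R gives 8>1]
(A,Q): not NE [P2→R gives 8>7]
(A,R): not NE [P1→B gives 8>0]
(A,S): not NE [P1→C gives 6>3; P2→R gives 8>3]
(B,P): not NE [P2→Q gives 7>3]
(B,Q): not NE [P1→A gives 7>1]
(B,R): not NE [P2→Q gives 7>0]
(B,S): not NE [P1→C gives 6>5; P2→Q gives 7>6]
(C,P): not NE [P2→Q gives 10>9]
(C,Q): not NE [P1→A gives 7>4]
(C,R): not NE [P1→B gives 8>4; P2→Q gives 10>1]
(C,S): not NE [P2→Q gives 10>3]

PSNE: ∅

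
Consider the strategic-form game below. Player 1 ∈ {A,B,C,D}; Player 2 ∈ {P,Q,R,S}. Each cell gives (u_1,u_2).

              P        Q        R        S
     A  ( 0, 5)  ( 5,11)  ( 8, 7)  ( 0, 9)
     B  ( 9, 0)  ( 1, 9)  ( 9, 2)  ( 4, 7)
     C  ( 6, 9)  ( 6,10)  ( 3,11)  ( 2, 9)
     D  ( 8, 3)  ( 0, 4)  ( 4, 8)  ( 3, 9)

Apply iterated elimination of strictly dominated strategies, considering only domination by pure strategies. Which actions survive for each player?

IESDS → P1:{A,B,C} P2:{Q,R}

P1 drop D (B beats it: P:9>8 Q:1>0 R:9>4 S:4>3)
P2 drop P (Q beats it: A:11>5 B:9>0 C:10>9)
P2 drop S (Q beats it: A:11>9 B:9>7 C:10>9)
P1→{A,B,C} P2→{Q,R}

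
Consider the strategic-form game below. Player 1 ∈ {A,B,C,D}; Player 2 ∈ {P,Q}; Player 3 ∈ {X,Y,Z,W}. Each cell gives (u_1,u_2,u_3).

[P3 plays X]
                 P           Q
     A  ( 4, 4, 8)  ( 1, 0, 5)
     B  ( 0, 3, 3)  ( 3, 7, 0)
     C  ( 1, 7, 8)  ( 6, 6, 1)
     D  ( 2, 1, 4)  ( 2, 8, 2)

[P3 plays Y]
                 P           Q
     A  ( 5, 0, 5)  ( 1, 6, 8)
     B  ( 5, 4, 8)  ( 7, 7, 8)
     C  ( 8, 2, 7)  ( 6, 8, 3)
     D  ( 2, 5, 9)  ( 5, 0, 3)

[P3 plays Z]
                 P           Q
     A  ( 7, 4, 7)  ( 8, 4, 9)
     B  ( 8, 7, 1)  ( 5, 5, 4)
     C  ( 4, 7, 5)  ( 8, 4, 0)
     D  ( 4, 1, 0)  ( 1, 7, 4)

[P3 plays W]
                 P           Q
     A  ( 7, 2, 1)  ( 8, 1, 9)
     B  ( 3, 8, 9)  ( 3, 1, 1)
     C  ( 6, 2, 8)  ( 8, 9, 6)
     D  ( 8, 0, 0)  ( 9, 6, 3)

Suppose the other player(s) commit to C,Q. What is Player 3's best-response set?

u_3(X vs C,Q) = 1
u_3(Y vs C,Q) = 3
u_3(Z vs C,Q) = 0
u_3(W vs C,Q) = 6
max payoff 6 at {W}

P3 best: {W}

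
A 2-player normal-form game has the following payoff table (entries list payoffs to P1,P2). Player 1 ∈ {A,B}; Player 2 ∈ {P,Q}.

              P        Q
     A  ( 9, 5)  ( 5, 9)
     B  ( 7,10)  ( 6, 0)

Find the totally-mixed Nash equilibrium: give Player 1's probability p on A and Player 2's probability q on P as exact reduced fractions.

P1 mixes 5/7 on A; P2 mixes 1/3 on P

P1 indiff ⇒ q·9+(1-q)·5 = q·7+(1-q)·6 ⇒ q(2) = (1-q)(1) ⇒ q = 1/3
P2 indiff ⇒ p·5+(1-p)·10 = p·9+(1-p)·0 ⇒ p(-4) = (1-p)(-10) ⇒ p = 5/7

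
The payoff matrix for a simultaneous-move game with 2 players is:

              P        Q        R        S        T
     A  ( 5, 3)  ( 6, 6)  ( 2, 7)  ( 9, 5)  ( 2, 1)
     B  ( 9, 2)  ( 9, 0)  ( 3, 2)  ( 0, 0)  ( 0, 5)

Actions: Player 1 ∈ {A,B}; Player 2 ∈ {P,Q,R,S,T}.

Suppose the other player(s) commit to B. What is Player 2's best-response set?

u_2(P vs B) = 2
u_2(Q vs B) = 0
u_2(R vs B) = 2
u_2(S vs B) = 0
u_2(T vs B) = 5
max payoff 5 at {T}

BR_2 = {T}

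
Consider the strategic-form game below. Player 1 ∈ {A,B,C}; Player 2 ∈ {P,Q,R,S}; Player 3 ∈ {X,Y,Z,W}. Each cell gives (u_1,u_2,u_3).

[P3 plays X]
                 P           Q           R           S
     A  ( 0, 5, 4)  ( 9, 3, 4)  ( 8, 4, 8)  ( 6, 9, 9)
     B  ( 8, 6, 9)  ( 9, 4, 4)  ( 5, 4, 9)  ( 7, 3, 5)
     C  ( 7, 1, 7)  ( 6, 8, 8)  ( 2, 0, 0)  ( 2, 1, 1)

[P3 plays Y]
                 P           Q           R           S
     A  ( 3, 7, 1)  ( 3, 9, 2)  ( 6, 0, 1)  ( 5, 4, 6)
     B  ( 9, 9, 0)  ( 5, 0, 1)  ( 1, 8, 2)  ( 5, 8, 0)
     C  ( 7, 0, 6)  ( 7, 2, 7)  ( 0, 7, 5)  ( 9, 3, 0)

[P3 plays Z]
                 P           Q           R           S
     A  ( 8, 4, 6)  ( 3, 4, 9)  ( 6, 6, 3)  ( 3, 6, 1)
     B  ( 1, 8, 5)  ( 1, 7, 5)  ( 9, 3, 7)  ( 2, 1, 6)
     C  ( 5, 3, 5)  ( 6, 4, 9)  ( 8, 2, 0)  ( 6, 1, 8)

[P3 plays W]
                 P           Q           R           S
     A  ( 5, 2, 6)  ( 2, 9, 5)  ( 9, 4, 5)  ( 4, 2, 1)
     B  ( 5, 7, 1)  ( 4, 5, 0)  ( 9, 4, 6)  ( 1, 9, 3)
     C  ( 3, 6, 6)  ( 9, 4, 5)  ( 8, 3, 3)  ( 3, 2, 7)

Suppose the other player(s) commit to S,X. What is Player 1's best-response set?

u_1(A vs S,X) = 6
u_1(B vs S,X) = 7
u_1(C vs S,X) = 2
max payoff 7 at {B}

P1 best: {B}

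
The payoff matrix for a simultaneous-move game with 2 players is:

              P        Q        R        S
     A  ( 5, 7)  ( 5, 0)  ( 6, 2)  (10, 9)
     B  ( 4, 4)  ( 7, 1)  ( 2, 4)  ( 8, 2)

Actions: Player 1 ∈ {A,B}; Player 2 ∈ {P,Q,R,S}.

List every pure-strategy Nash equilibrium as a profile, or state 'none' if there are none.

(A,P): not NE [P2→S gives 9>7]
(A,Q): not NE [P1→B gives 7>5; P2→S gives 9>0]
(A,R): not NE [P2→S gives 9>2]
(A,S): NE
(B,P): not NE [P1→A gives 5>4]
(B,Q): not NE [P2→R gives 4>1]
(B,R): not NE [P1→A gives 6>2]
(B,S): not NE [P1→A gives 10>8; P2→R gives 4>2]

NE set: (A,S)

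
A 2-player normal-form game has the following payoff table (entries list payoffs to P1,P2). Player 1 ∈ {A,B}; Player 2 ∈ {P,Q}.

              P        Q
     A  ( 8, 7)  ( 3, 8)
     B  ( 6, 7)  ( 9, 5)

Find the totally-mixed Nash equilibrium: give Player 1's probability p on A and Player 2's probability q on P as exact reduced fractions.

P1 indiff ⇒ q·8+(1-q)·3 = q·6+(1-q)·9 ⇒ q(2) = (1-q)(6) ⇒ q = 3/4
P2 indiff ⇒ p·7+(1-p)·7 = p·8+(1-p)·5 ⇒ p(-1) = (1-p)(-2) ⇒ p = 2/3

(p,q) = (2/3, 3/4)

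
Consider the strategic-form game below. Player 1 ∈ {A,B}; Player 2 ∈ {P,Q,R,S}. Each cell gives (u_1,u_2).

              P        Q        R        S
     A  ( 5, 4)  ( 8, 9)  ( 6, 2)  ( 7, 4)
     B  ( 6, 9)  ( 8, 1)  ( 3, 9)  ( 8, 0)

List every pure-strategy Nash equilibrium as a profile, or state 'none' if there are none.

(A,P): not NE [P1→B gives 6>5; P2→Q gives 9>4]
(A,Q): NE
(A,R): not NE [P2→Q gives 9>2]
(A,S): not NE [P1→B gives 8>7; P2→Q gives 9>4]
(B,P): NE
(B,Q): not NE [P2→R gives 9>1]
(B,R): not NE [P1→A gives 6>3]
(B,S): not NE [P2→R gives 9>0]

Nash profiles: (A,Q), (B,P)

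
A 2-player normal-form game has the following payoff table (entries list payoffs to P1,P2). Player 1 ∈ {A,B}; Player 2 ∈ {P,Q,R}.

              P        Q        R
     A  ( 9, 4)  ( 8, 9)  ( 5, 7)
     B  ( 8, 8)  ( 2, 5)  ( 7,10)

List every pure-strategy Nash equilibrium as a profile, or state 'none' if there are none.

NE set: (A,Q), (B,R)

(A,P): not NE [P2→Q gives 9>4]
(A,Q): NE
(A,R): not NE [P1→B gives 7>5; P2→Q gives 9>7]
(B,P): not NE [P1→A gives 9>8; P2→R gives 10>8]
(B,Q): not NE [P1→A gives 8>2; P2→R gives 10>5]
(B,R): NE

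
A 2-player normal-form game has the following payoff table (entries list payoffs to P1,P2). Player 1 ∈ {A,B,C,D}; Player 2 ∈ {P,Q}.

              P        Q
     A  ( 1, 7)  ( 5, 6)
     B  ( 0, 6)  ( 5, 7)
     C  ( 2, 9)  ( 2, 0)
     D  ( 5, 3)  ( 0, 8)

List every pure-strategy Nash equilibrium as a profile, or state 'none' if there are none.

PSNE = {(B,Q)}

(A,P): not NE [P1→D gives 5>1]
(A,Q): not NE [P2→P gives 7>6]
(B,P): not NE [P1→D gives 5>0; P2→Q gives 7>6]
(B,Q): NE
(C,P): not NE [P1→D gives 5>2]
(C,Q): not NE [P1→B gives 5>2; P2→P gives 9>0]
(D,P): not NE [P2→Q gives 8>3]
(D,Q): not NE [P1→B gives 5>0]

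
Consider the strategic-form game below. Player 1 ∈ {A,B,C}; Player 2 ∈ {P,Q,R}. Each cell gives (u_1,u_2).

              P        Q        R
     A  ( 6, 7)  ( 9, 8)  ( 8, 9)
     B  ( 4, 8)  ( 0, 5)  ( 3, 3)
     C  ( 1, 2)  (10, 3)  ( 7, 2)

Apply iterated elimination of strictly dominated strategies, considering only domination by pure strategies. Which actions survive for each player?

P1 drop B (A beats it: P:6>4 Q:9>0 R:8>3)
P2 drop P (Q beats it: A:8>7 C:3>2)
P1→{A,C} P2→{Q,R}

IESDS → P1:{A,C} P2:{Q,R}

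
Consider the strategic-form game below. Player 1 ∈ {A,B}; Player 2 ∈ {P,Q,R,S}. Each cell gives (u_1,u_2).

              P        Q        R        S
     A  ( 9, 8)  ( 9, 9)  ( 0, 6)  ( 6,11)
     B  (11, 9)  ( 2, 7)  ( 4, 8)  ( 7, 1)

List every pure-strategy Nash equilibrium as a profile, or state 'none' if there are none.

(A,P): not NE [P1→B gives 11>9; P2→S gives 11>8]
(A,Q): not NE [P2→S gives 11>9]
(A,R): not NE [P1→B gives 4>0; P2→S gives 11>6]
(A,S): not NE [P1→B gives 7>6]
(B,P): NE
(B,Q): not NE [P1→A gives 9>2; P2→P gives 9>7]
(B,R): not NE [P2→P gives 9>8]
(B,S): not NE [P2→P gives 9>1]

PSNE = {(B,P)}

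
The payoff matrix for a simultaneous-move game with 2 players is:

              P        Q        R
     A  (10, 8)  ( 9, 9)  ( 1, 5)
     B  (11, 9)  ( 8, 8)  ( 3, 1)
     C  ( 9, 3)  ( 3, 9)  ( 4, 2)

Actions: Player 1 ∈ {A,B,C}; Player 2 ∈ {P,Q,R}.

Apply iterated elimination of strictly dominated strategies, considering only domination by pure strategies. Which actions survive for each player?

P2 drop R (P beats it: A:8>5 B:9>1 C:3>2)
P1 drop C (A beats it: P:10>9 Q:9>3)
P1→{A,B} P2→{P,Q}

Survivors P1:{A,B} P2:{P,Q}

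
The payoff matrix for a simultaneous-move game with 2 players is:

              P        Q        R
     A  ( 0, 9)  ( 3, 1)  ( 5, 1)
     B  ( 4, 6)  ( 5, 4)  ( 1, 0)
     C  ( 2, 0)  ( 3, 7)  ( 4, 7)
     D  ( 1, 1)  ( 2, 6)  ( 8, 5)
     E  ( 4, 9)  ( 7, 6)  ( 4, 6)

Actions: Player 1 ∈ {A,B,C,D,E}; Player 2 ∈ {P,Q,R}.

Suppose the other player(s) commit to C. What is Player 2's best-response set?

P2 best: {Q,R}

u_2(P vs C) = 0
u_2(Q vs C) = 7
u_2(R vs C) = 7
max payoff 7 at {Q,R}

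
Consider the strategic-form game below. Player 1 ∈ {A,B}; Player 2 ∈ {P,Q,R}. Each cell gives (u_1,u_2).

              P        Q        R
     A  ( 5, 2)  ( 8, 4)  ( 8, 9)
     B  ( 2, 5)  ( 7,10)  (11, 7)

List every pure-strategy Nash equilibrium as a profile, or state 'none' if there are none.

No pure NE.

(A,P): not NE [P2→R gives 9>2]
(A,Q): not NE [P2→R gives 9>4]
(A,R): not NE [P1→B gives 11>8]
(B,P): not NE [P1→A gives 5>2; P2→Q gives 10>5]
(B,Q): not NE [P1→A gives 8>7]
(B,R): not NE [P2→Q gives 10>7]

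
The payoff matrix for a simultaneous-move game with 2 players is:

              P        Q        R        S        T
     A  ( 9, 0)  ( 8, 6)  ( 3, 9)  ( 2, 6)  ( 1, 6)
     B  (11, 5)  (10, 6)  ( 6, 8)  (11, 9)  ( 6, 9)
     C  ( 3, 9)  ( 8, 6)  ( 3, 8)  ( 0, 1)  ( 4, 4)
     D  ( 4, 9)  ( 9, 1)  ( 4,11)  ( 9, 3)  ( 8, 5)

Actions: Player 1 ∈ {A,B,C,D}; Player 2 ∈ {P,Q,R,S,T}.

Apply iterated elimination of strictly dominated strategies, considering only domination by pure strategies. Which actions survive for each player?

P1 drop A (B beats it: P:11>9 Q:10>8 R:6>3 S:11>2 T:6>1)
P1 drop C (B beats it: P:11>3 Q:10>8 R:6>3 S:11>0 T:6>4)
P2 drop P (R beats it: B:8>5 D:11>9)
P2 drop Q (R beats it: B:8>6 D:11>1)
P1→{B,D} P2→{R,S,T}

IESDS → P1:{B,D} P2:{R,S,T}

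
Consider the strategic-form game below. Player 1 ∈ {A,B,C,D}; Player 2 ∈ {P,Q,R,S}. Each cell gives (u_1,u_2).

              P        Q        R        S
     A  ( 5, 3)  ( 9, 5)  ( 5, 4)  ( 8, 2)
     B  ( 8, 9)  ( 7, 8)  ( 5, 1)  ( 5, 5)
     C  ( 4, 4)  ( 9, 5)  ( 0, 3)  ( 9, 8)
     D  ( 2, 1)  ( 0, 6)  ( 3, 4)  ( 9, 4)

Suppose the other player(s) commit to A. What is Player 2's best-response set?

BR_2 = {Q}

u_2(P vs A) = 3
u_2(Q vs A) = 5
u_2(R vs A) = 4
u_2(S vs A) = 2
max payoff 5 at {Q}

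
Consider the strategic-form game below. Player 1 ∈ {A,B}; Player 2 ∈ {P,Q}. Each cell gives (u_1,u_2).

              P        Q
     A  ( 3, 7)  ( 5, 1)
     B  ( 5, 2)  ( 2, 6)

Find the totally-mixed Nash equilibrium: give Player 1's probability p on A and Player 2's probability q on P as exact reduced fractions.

P1 indiff ⇒ q·3+(1-q)·5 = q·5+(1-q)·2 ⇒ q(-2) = (1-q)(-3) ⇒ q = 3/5
P2 indiff ⇒ p·7+(1-p)·2 = p·1+(1-p)·6 ⇒ p(6) = (1-p)(4) ⇒ p = 2/5

(p,q) = (2/5, 3/5)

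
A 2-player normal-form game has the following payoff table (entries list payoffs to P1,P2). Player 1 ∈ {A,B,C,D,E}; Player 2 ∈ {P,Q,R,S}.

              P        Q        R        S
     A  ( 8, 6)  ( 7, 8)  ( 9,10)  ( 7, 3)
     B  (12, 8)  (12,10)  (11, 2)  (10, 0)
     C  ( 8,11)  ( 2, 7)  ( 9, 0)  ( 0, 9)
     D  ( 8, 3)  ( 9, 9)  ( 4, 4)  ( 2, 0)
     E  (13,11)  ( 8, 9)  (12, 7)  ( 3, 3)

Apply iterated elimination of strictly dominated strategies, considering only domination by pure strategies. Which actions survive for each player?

P1 drop A (B beats it: P:12>8 Q:12>7 R:11>9 S:10>7)
P1 drop C (B beats it: P:12>8 Q:12>2 R:11>9 S:10>0)
P1 drop D (B beats it: P:12>8 Q:12>9 R:11>4 S:10>2)
P2 drop R (P beats it: B:8>2 E:11>7)
P2 drop S (P beats it: B:8>0 E:11>3)
P1→{B,E} P2→{P,Q}

Survivors P1:{B,E} P2:{P,Q}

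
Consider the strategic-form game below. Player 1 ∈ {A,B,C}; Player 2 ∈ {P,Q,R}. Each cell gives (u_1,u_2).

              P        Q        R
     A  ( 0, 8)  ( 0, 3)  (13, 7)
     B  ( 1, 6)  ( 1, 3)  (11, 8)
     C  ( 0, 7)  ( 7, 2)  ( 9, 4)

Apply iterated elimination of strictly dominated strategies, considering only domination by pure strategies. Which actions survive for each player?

P2 drop Q (P beats it: A:8>3 B:6>3 C:7>2)
P1 drop C (B beats it: P:1>0 R:11>9)
P1→{A,B} P2→{P,R}

Survivors P1:{A,B} P2:{P,R}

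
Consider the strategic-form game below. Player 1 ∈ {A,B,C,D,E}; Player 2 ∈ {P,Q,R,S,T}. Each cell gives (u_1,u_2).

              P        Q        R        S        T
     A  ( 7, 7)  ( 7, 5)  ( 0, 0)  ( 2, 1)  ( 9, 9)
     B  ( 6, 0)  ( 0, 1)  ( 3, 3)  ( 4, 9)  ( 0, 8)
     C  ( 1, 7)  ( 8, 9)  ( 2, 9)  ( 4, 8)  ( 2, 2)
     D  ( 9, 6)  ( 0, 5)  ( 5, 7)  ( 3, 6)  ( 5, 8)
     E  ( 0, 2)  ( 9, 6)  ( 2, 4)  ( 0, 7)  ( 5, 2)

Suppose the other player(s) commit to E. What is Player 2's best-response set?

BR_2 = {S}

u_2(P vs E) = 2
u_2(Q vs E) = 6
u_2(R vs E) = 4
u_2(S vs E) = 7
u_2(T vs E) = 2
max payoff 7 at {S}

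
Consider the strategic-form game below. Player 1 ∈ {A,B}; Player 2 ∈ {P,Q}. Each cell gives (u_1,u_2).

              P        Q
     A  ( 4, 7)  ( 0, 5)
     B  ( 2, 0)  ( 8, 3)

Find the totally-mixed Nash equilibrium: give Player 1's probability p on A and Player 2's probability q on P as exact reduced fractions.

P1 indiff ⇒ q·4+(1-q)·0 = q·2+(1-q)·8 ⇒ q(2) = (1-q)(8) ⇒ q = 4/5
P2 indiff ⇒ p·7+(1-p)·0 = p·5+(1-p)·3 ⇒ p(2) = (1-p)(3) ⇒ p = 3/5

(p,q) = (3/5, 4/5)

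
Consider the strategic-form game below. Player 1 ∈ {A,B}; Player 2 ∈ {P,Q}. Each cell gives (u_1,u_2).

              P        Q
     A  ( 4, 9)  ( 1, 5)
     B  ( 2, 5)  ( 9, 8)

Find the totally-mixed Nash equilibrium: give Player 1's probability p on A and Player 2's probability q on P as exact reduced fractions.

P1 indiff ⇒ q·4+(1-q)·1 = q·2+(1-q)·9 ⇒ q(2) = (1-q)(8) ⇒ q = 4/5
P2 indiff ⇒ p·9+(1-p)·5 = p·5+(1-p)·8 ⇒ p(4) = (1-p)(3) ⇒ p = 3/7

(p,q) = (3/7, 4/5)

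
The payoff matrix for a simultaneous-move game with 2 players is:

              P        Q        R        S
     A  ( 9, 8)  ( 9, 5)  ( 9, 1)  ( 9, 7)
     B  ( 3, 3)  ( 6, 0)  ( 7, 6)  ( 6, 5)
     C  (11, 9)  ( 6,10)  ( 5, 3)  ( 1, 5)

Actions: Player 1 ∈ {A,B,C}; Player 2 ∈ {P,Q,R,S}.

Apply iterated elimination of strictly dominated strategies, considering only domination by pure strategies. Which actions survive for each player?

Survivors P1:{A,C} P2:{P,Q}

P1 drop B (A beats it: P:9>3 Q:9>6 R:9>7 S:9>6)
P2 drop R (P beats it: A:8>1 C:9>3)
P2 drop S (P beats it: A:8>7 C:9>5)
P1→{A,C} P2→{P,Q}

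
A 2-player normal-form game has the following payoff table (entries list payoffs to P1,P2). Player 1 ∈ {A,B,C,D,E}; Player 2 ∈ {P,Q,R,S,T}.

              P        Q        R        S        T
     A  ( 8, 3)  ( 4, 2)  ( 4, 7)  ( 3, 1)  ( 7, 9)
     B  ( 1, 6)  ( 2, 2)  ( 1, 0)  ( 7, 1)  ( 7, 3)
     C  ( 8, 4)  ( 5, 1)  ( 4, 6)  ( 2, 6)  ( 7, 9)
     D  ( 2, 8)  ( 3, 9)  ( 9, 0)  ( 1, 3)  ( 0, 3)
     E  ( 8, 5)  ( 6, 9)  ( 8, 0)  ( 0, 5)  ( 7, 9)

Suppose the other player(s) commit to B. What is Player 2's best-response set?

u_2(P vs B) = 6
u_2(Q vs B) = 2
u_2(R vs B) = 0
u_2(S vs B) = 1
u_2(T vs B) = 3
max payoff 6 at {P}

BR_2 = {P}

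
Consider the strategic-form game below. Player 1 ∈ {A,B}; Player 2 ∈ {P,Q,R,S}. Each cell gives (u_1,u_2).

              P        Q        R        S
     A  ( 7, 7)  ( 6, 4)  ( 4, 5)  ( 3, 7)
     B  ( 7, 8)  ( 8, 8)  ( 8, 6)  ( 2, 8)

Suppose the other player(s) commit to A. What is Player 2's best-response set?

u_2(P vs A) = 7
u_2(Q vs A) = 4
u_2(R vs A) = 5
u_2(S vs A) = 7
max payoff 7 at {P,S}

argmax u_2 = {P,S}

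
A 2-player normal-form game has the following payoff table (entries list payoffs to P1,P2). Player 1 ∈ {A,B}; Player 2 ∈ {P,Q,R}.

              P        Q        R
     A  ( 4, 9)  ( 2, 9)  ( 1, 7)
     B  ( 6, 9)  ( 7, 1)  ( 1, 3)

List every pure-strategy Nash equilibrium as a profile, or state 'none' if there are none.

(A,P): not NE [P1→B gives 6>4]
(A,Q): not NE [P1→B gives 7>2]
(A,R): not NE [P2→Q gives 9>7]
(B,P): NE
(B,Q): not NE [P2→P gives 9>1]
(B,R): not NE [P2→P gives 9>3]

Nash profiles: (B,P)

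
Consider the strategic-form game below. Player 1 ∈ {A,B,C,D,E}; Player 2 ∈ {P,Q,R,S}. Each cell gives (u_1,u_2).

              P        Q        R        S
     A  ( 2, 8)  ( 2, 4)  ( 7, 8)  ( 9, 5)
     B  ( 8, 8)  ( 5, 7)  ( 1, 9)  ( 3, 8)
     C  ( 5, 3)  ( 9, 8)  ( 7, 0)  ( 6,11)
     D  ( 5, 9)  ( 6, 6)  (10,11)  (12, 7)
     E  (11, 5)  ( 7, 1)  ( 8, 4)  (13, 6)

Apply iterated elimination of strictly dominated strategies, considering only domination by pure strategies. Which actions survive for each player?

P1 drop A (D beats it: P:5>2 Q:6>2 R:10>7 S:12>9)
P1 drop B (E beats it: P:11>8 Q:7>5 R:8>1 S:13>3)
P2 drop Q (S beats it: C:11>8 D:7>6 E:6>1)
P1 drop C (E beats it: P:11>5 R:8>7 S:13>6)
P1→{D,E} P2→{P,R,S}

Survivors P1:{D,E} P2:{P,R,S}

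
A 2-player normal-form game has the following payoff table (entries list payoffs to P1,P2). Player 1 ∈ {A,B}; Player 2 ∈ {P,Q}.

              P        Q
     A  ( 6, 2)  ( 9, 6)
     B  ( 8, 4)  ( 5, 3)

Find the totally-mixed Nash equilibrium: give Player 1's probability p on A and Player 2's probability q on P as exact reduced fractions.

P1 indiff ⇒ q·6+(1-q)·9 = q·8+(1-q)·5 ⇒ q(-2) = (1-q)(-4) ⇒ q = 2/3
P2 indiff ⇒ p·2+(1-p)·4 = p·6+(1-p)·3 ⇒ p(-4) = (1-p)(-1) ⇒ p = 1/5

p=1/5, q=2/3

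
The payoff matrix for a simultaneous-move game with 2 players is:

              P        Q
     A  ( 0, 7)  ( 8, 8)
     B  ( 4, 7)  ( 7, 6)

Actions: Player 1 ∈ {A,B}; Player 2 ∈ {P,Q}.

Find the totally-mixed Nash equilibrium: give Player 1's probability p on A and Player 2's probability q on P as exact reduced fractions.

P1 indiff ⇒ q·0+(1-q)·8 = q·4+(1-q)·7 ⇒ q(-4) = (1-q)(-1) ⇒ q = 1/5
P2 indiff ⇒ p·7+(1-p)·7 = p·8+(1-p)·6 ⇒ p(-1) = (1-p)(-1) ⇒ p = 1/2

P1 mixes 1/2 on A; P2 mixes 1/5 on P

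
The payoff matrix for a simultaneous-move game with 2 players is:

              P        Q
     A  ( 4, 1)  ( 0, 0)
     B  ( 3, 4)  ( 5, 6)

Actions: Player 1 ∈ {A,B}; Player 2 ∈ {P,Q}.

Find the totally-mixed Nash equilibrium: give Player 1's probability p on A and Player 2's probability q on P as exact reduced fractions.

P1 indiff ⇒ q·4+(1-q)·0 = q·3+(1-q)·5 ⇒ q(1) = (1-q)(5) ⇒ q = 5/6
P2 indiff ⇒ p·1+(1-p)·4 = p·0+(1-p)·6 ⇒ p(1) = (1-p)(2) ⇒ p = 2/3

(p,q) = (2/3, 5/6)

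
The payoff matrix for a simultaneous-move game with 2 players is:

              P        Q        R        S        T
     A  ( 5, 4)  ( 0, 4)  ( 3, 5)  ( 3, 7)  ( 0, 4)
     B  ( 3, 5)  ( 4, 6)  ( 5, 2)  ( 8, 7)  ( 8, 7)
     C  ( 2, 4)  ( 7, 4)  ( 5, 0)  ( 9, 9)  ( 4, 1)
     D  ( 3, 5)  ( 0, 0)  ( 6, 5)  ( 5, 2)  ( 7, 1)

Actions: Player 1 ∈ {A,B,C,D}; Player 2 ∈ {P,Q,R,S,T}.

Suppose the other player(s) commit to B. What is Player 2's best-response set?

u_2(P vs B) = 5
u_2(Q vs B) = 6
u_2(R vs B) = 2
u_2(S vs B) = 7
u_2(T vs B) = 7
max payoff 7 at {S,T}

argmax u_2 = {S,T}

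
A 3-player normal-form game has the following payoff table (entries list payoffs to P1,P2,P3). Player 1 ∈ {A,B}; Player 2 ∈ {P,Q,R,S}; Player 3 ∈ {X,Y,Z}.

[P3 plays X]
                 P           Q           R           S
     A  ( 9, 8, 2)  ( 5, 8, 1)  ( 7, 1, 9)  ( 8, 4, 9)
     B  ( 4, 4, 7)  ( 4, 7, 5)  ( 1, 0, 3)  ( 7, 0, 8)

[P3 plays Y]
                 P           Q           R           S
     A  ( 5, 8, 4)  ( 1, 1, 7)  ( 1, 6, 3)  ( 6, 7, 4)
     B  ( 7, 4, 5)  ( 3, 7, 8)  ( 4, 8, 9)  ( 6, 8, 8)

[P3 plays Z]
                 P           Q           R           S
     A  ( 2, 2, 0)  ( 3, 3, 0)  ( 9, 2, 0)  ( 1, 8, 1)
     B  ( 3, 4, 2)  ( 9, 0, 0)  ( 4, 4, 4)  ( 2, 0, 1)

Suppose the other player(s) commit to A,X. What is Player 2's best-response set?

u_2(P vs A,X) = 8
u_2(Q vs A,X) = 8
u_2(R vs A,X) = 1
u_2(S vs A,X) = 4
max payoff 8 at {P,Q}

P2 best: {P,Q}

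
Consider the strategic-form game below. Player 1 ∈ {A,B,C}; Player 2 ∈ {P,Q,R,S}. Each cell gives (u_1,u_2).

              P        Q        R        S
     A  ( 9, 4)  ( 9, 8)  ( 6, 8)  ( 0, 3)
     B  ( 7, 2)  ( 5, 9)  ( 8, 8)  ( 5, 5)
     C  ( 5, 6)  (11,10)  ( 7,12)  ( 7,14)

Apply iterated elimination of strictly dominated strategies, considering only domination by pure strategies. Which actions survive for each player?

P2 drop P (Q beats it: A:8>4 B:9>2 C:10>6)
P1 drop A (C beats it: Q:11>9 R:7>6 S:7>0)
P1→{B,C} P2→{Q,R,S}

IESDS → P1:{B,C} P2:{Q,R,S}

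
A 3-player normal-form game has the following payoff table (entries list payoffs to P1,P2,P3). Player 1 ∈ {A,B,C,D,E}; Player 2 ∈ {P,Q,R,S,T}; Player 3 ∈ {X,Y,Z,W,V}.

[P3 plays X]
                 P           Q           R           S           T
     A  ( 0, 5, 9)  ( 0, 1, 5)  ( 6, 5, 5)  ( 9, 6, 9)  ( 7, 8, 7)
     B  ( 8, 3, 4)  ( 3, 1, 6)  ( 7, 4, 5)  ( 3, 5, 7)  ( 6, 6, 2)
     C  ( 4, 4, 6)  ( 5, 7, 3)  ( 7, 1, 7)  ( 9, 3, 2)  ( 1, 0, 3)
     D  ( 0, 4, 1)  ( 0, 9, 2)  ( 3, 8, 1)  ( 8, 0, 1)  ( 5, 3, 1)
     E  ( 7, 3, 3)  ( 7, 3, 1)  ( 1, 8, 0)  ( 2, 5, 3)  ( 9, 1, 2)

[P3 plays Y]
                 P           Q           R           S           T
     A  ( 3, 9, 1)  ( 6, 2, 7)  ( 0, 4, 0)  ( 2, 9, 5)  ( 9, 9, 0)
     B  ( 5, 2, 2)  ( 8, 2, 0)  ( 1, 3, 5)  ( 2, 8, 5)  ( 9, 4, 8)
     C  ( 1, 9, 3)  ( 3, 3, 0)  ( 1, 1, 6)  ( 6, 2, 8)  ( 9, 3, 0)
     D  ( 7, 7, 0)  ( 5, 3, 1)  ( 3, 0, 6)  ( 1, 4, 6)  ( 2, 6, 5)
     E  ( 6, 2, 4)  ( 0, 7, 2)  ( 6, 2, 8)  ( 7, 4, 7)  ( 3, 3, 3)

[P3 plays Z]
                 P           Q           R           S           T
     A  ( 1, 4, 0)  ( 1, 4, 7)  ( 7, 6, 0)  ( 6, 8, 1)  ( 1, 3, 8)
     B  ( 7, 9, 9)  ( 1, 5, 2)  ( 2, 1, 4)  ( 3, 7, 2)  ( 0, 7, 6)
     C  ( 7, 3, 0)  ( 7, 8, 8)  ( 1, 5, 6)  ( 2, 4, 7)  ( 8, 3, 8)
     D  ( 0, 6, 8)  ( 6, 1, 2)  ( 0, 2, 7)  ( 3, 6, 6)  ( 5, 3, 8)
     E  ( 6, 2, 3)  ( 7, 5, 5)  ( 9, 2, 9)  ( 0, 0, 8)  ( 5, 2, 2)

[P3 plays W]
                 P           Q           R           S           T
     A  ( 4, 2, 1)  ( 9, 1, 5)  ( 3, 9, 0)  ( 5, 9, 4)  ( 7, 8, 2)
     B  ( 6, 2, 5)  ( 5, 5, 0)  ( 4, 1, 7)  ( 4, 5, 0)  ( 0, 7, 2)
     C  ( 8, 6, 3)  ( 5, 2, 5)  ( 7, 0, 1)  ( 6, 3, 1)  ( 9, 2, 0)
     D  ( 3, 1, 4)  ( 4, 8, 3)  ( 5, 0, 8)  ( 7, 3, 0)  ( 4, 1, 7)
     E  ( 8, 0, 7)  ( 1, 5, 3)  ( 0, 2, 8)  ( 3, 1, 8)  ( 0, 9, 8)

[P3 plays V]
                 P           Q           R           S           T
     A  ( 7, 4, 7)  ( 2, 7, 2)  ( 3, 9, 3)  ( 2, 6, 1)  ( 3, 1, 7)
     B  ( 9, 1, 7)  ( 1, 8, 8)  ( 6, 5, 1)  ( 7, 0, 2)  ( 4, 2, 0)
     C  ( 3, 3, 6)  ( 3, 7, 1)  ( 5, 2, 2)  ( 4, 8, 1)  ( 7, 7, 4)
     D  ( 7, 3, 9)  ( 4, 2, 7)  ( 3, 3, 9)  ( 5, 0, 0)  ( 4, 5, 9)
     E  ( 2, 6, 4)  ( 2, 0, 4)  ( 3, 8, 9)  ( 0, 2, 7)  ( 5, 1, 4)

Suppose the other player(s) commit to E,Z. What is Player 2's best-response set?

u_2(P vs E,Z) = 2
u_2(Q vs E,Z) = 5
u_2(R vs E,Z) = 2
u_2(S vs E,Z) = 0
u_2(T vs E,Z) = 2
max payoff 5 at {Q}

BR_2 = {Q}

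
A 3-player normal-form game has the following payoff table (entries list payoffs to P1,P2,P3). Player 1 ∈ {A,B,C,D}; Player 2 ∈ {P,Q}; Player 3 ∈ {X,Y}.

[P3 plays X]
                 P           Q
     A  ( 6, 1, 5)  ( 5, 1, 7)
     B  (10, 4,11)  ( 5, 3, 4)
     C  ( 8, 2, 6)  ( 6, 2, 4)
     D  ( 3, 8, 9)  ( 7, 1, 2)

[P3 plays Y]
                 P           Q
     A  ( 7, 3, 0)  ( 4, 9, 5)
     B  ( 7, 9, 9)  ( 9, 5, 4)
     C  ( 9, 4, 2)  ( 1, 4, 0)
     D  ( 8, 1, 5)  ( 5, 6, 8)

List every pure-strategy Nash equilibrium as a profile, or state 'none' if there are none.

(A,P,X): not NE [P1→B gives 10>6]
(A,P,Y): not NE [P1→C gives 9>7; P2→Q gives 9>3; P3→X gives 5>0]
(A,Q,X): not NE [P1→D gives 7>5]
(A,Q,Y): not NE [P1→B gives 9>4; P3→X gives 7>5]
(B,P,X): NE
(B,P,Y): not NE [P1→C gives 9>7; P3→X gives 11>9]
(B,Q,X): not NE [P1→D gives 7>5; P2→P gives 4>3]
(B,Q,Y): not NE [P2→P gives 9>5]
(C,P,X): not NE [P1→B gives 10>8]
(C,P,Y): not NE [P3→X gives 6>2]
(C,Q,X): not NE [P1→D gives 7>6]
(C,Q,Y): not NE [P1→B gives 9>1; P3→X gives 4>0]
(D,P,X): not NE [P1→B gives 10>3]
(D,P,Y): not NE [P1→C gives 9>8; P2→Q gives 6>1; P3→X gives 9>5]
(D,Q,X): not NE [P2→P gives 8>1; P3→Y gives 8>2]
(D,Q,Y): not NE [P1→B gives 9>5]

PSNE = {(B,P,X)}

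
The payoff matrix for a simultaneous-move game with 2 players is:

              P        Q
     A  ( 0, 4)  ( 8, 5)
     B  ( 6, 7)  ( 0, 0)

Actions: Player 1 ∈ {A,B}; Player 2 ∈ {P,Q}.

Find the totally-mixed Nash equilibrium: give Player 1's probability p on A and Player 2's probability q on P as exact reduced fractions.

P1 indiff ⇒ q·0+(1-q)·8 = q·6+(1-q)·0 ⇒ q(-6) = (1-q)(-8) ⇒ q = 4/7
P2 indiff ⇒ p·4+(1-p)·7 = p·5+(1-p)·0 ⇒ p(-1) = (1-p)(-7) ⇒ p = 7/8

P1 mixes 7/8 on A; P2 mixes 4/7 on P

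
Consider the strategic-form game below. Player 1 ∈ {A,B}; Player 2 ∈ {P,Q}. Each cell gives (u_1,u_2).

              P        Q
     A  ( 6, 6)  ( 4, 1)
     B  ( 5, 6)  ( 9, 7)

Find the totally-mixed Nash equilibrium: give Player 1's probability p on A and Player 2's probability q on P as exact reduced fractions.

P1 indiff ⇒ q·6+(1-q)·4 = q·5+(1-q)·9 ⇒ q(1) = (1-q)(5) ⇒ q = 5/6
P2 indiff ⇒ p·6+(1-p)·6 = p·1+(1-p)·7 ⇒ p(5) = (1-p)(1) ⇒ p = 1/6

(p,q) = (1/6, 5/6)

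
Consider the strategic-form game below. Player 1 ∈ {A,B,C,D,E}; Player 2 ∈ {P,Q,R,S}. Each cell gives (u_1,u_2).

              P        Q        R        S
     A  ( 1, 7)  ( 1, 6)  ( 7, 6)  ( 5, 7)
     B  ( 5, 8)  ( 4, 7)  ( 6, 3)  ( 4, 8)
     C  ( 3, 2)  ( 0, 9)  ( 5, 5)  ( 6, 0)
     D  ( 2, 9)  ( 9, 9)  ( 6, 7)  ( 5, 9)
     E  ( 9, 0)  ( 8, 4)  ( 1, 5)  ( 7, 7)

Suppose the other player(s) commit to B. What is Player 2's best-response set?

argmax u_2 = {P,S}

u_2(P vs B) = 8
u_2(Q vs B) = 7
u_2(R vs B) = 3
u_2(S vs B) = 8
max payoff 8 at {P,S}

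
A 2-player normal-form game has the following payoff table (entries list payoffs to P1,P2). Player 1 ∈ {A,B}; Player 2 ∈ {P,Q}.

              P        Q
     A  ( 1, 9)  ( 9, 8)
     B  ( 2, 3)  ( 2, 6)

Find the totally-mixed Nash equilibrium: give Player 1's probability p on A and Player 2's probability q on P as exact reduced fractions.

(p,q) = (3/4, 7/8)

P1 indiff ⇒ q·1+(1-q)·9 = q·2+(1-q)·2 ⇒ q(-1) = (1-q)(-7) ⇒ q = 7/8
P2 indiff ⇒ p·9+(1-p)·3 = p·8+(1-p)·6 ⇒ p(1) = (1-p)(3) ⇒ p = 3/4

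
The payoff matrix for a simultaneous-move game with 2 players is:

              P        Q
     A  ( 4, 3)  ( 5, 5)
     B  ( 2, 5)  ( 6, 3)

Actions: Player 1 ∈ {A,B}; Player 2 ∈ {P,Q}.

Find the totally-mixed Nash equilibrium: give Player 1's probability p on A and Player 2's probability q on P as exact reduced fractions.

P1 indiff ⇒ q·4+(1-q)·5 = q·2+(1-q)·6 ⇒ q(2) = (1-q)(1) ⇒ q = 1/3
P2 indiff ⇒ p·3+(1-p)·5 = p·5+(1-p)·3 ⇒ p(-2) = (1-p)(-2) ⇒ p = 1/2

p=1/2, q=1/3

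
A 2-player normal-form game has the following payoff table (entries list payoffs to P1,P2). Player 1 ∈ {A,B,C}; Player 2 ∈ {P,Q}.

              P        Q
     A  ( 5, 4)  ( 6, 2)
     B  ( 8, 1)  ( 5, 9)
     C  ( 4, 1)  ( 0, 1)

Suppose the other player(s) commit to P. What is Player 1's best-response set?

u_1(A vs P) = 5
u_1(B vs P) = 8
u_1(C vs P) = 4
max payoff 8 at {B}

BR_1 = {B}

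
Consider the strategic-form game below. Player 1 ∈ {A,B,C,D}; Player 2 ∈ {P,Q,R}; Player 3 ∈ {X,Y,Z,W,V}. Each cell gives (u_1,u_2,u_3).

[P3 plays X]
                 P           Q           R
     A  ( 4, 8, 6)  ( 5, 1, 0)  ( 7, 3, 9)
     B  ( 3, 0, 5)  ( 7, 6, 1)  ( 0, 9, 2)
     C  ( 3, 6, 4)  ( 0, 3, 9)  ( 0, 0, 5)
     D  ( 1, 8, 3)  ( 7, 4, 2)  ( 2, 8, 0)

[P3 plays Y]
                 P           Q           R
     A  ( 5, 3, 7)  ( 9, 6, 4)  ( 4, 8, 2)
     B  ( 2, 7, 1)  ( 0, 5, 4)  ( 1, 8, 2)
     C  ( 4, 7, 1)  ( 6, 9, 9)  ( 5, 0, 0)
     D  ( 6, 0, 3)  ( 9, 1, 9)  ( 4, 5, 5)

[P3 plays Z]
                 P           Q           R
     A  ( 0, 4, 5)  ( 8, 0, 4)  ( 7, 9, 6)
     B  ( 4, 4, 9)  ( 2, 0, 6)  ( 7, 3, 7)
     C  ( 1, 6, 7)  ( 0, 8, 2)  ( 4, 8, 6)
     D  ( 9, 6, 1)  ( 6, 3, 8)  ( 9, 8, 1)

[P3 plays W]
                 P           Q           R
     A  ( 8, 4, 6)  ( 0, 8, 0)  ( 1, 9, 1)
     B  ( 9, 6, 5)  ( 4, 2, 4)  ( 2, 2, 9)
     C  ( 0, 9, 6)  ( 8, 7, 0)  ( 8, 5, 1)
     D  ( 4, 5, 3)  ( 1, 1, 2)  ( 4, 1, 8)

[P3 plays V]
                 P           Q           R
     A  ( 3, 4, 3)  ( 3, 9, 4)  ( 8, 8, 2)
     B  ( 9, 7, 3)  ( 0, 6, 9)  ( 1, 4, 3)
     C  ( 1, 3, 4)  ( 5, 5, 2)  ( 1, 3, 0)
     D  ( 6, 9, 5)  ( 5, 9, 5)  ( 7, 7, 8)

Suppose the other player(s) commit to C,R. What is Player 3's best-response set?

u_3(X vs C,R) = 5
u_3(Y vs C,R) = 0
u_3(Z vs C,R) = 6
u_3(W vs C,R) = 1
u_3(V vs C,R) = 0
max payoff 6 at {Z}

BR_3 = {Z}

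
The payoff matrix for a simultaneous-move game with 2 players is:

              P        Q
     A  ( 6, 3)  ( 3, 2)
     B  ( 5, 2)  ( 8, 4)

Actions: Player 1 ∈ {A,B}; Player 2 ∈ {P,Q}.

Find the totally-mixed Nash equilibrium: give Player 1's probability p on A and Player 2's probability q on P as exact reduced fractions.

P1 indiff ⇒ q·6+(1-q)·3 = q·5+(1-q)·8 ⇒ q(1) = (1-q)(5) ⇒ q = 5/6
P2 indiff ⇒ p·3+(1-p)·2 = p·2+(1-p)·4 ⇒ p(1) = (1-p)(2) ⇒ p = 2/3

(p,q) = (2/3, 5/6)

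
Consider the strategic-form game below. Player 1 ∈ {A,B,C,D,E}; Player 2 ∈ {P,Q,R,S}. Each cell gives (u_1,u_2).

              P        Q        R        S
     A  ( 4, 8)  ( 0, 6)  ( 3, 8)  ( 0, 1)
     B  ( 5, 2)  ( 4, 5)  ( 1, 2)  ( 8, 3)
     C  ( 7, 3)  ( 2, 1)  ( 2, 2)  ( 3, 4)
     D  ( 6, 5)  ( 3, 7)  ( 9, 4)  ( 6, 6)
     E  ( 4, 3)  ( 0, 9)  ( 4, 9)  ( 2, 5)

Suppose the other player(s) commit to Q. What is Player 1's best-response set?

u_1(A vs Q) = 0
u_1(B vs Q) = 4
u_1(C vs Q) = 2
u_1(D vs Q) = 3
u_1(E vs Q) = 0
max payoff 4 at {B}

BR_1 = {B}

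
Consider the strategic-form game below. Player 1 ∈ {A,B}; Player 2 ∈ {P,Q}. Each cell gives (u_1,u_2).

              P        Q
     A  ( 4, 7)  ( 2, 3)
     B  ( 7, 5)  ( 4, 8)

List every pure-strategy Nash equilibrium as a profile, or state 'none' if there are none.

PSNE = {(B,Q)}

(A,P): not NE [P1→B gives 7>4]
(A,Q): not NE [P1→B gives 4>2; P2→P gives 7>3]
(B,P): not NE [P2→Q gives 8>5]
(B,Q): NE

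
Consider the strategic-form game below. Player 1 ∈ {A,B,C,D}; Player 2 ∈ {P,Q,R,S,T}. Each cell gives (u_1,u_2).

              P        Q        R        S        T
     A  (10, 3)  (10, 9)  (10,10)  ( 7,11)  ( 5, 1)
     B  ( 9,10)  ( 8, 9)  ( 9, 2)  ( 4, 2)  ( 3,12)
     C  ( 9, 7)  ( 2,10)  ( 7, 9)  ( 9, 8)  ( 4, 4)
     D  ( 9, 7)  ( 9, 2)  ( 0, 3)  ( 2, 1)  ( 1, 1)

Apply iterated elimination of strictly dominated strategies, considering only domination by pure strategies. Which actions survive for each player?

Survivors P1:{A,C} P2:{Q,R,S}

P1 drop B (A beats it: P:10>9 Q:10>8 R:10>9 S:7>4 T:5>3)
P1 drop D (A beats it: P:10>9 Q:10>9 R:10>0 S:7>2 T:5>1)
P2 drop P (Q beats it: A:9>3 C:10>7)
P2 drop T (Q beats it: A:9>1 C:10>4)
P1→{A,C} P2→{Q,R,S}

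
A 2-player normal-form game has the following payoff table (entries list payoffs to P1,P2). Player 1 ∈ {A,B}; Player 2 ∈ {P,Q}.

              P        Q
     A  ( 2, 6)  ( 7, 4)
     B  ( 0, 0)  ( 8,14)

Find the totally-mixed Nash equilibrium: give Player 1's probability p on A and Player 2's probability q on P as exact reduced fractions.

P1 indiff ⇒ q·2+(1-q)·7 = q·0+(1-q)·8 ⇒ q(2) = (1-q)(1) ⇒ q = 1/3
P2 indiff ⇒ p·6+(1-p)·0 = p·4+(1-p)·14 ⇒ p(2) = (1-p)(14) ⇒ p = 7/8

p=7/8, q=1/3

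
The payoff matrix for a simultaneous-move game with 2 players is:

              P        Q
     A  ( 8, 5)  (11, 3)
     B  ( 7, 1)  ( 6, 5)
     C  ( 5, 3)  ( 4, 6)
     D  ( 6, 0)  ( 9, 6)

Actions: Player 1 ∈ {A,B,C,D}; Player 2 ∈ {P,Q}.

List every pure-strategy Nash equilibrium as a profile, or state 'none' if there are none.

NE set: (A,P)

(A,P): NE
(A,Q): not NE [P2→P gives 5>3]
(B,P): not NE [P1→A gives 8>7; P2→Q gives 5>1]
(B,Q): not NE [P1→A gives 11>6]
(C,P): not NE [P1→A gives 8>5; P2→Q gives 6>3]
(C,Q): not NE [P1→A gives 11>4]
(D,P): not NE [P1→A gives 8>6; P2→Q gives 6>0]
(D,Q): not NE [P1→A gives 11>9]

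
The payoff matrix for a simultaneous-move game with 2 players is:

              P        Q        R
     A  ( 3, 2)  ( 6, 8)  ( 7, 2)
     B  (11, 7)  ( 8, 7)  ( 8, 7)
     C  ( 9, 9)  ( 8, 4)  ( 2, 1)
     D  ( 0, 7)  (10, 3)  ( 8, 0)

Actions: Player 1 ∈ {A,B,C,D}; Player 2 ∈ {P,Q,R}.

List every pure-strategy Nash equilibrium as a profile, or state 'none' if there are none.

Nash profiles: (B,P), (B,R)

(A,P): not NE [P1→B gives 11>3; P2→Q gives 8>2]
(A,Q): not NE [P1→D gives 10>6]
(A,R): not NE [P1→D gives 8>7; P2→Q gives 8>2]
(B,P): NE
(B,Q): not NE [P1→D gives 10>8]
(B,R): NE
(C,P): not NE [P1→B gives 11>9]
(C,Q): not NE [P1→D gives 10>8; P2→P gives 9>4]
(C,R): not NE [P1→D gives 8>2; P2→P gives 9>1]
(D,P): not NE [P1→B gives 11>0]
(D,Q): not NE [P2→P gives 7>3]
(D,R): not NE [P2→P gives 7>0]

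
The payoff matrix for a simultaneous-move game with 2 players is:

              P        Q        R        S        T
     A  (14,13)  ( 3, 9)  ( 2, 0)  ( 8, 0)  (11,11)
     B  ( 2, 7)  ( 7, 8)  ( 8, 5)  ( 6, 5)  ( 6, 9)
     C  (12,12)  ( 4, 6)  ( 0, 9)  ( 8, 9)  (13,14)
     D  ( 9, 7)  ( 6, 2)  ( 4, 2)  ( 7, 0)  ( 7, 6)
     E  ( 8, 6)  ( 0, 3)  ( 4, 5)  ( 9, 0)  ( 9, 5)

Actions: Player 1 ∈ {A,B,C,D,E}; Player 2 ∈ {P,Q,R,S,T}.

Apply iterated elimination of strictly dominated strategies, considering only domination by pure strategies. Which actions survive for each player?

Remaining: P1:{A,C} P2:{P,T}

P2 drop Q (T beats it: A:11>9 B:9>8 C:14>6 D:6>2 E:5>3)
P2 drop R (P beats it: A:13>0 B:7>5 C:12>9 D:7>2 E:6>5)
P1 drop B (A beats it: P:14>2 S:8>6 T:11>6)
P1 drop D (A beats it: P:14>9 S:8>7 T:11>7)
P2 drop S (P beats it: A:13>0 C:12>9 E:6>0)
P1 drop E (A beats it: P:14>8 T:11>9)
P1→{A,C} P2→{P,T}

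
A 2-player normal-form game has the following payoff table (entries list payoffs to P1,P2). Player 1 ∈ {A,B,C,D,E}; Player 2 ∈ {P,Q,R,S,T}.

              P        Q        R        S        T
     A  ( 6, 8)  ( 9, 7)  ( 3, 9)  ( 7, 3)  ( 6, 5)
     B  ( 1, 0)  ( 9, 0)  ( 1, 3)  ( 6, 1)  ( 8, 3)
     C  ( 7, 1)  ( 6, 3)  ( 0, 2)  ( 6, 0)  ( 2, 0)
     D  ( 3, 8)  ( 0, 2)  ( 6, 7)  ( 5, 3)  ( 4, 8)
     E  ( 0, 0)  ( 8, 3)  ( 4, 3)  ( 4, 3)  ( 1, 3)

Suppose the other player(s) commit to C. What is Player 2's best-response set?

P2 best: {Q}

u_2(P vs C) = 1
u_2(Q vs C) = 3
u_2(R vs C) = 2
u_2(S vs C) = 0
u_2(T vs C) = 0
max payoff 3 at {Q}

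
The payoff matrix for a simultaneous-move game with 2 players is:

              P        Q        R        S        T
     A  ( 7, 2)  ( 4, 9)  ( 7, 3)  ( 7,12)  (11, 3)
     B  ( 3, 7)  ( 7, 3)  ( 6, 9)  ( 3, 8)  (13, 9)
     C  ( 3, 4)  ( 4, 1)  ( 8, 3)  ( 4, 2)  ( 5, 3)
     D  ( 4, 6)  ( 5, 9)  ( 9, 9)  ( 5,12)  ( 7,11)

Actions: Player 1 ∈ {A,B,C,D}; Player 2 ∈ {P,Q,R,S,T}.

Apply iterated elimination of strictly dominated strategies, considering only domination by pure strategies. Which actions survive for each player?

P1 drop C (D beats it: P:4>3 Q:5>4 R:9>8 S:5>4 T:7>5)
P2 drop P (R beats it: A:3>2 B:9>7 D:9>6)
P2 drop Q (S beats it: A:12>9 B:8>3 D:12>9)
P1→{A,B,D} P2→{R,S,T}

Survivors P1:{A,B,D} P2:{R,S,T}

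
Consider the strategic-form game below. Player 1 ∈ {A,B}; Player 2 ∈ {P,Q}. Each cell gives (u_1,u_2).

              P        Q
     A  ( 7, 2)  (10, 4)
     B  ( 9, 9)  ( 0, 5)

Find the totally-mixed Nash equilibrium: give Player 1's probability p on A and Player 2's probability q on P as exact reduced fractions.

P1 indiff ⇒ q·7+(1-q)·10 = q·9+(1-q)·0 ⇒ q(-2) = (1-q)(-10) ⇒ q = 5/6
P2 indiff ⇒ p·2+(1-p)·9 = p·4+(1-p)·5 ⇒ p(-2) = (1-p)(-4) ⇒ p = 2/3

P1 mixes 2/3 on A; P2 mixes 5/6 on P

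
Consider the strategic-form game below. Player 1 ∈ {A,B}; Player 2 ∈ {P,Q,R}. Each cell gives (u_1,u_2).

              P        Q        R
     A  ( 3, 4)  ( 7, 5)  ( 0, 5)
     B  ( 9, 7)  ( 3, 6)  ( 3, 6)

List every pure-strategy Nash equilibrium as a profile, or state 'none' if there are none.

(A,P): not NE [P1→B gives 9>3; P2→R gives 5>4]
(A,Q): NE
(A,R): not NE [P1→B gives 3>0]
(B,P): NE
(B,Q): not NE [P1→A gives 7>3; P2→P gives 7>6]
(B,R): not NE [P2→P gives 7>6]

NE set: (A,Q), (B,P)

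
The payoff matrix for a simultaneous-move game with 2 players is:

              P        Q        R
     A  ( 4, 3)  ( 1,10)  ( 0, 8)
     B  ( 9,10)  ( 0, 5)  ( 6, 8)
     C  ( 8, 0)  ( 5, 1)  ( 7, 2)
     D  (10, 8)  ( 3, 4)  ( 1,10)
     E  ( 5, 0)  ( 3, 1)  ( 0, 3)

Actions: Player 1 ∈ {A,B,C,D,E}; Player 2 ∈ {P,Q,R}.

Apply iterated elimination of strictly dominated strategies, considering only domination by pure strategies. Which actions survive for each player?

P1 drop A (C beats it: P:8>4 Q:5>1 R:7>0)
P1 drop E (C beats it: P:8>5 Q:5>3 R:7>0)
P2 drop Q (R beats it: B:8>5 C:2>1 D:10>4)
P1→{B,C,D} P2→{P,R}

Remaining: P1:{B,C,D} P2:{P,R}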